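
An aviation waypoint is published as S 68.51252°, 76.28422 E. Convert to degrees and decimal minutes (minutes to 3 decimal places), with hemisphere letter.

68° 30.751′ S, 76° 17.053′ E

φ: minutes = (68.512520 − 68) × 60 = 30.75120
λ: fractional part 0.284220 → 17.05320 minutes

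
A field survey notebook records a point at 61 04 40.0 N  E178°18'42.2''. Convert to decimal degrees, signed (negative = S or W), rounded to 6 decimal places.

61.077778, 178.311722

Lat: 4′ + 40″ = 4.66667′; 61 + 4.66667/60 = 61.0777778
N ⇒ keep positive
λ: 178° + 18/60 + 42.2/3600 = 178 + 0.300000 + 0.011722 = 178.3117222
E ⇒ keep positive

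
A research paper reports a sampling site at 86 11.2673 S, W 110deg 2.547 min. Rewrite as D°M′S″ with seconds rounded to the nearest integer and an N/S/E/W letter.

86°11′16″ S, 110°02′33″ W

φ: fractional minutes 0.26730 × 60 = 16.04″
λ: fractional minutes 0.54700 × 60 = 32.82″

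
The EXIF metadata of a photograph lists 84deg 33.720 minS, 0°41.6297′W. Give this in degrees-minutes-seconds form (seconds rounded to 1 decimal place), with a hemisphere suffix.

84°33′43.2″ S, 0°41′37.8″ W

φ: fractional minutes 0.72000 × 60 = 43.200″
λ: fractional minutes 0.62970 × 60 = 37.782″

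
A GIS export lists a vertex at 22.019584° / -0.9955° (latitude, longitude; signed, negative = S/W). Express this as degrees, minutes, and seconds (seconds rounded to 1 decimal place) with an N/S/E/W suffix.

Latitude: 0.019584 × 60 = 1.17504′ → 1′, remainder × 60 = 10.502″
Longitude is negative → W; |value| = 0.995500
Longitude: whole degrees 0; 59.73000′ → 59′ and 43.800″

22°01′10.5″ N, 0°59′43.8″ W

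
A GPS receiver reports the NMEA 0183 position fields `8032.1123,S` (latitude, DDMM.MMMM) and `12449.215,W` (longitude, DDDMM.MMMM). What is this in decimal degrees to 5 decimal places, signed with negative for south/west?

-80.53521, -124.82025

φ: degrees = first 2 digits = 80, minutes = 32.1123; 80 + 32.1123/60 = 80.535205
hemisphere S, so the sign is −
Lon: split at 3 digits → 124° and 49.215′; 124 + 49.215/60 = 124.820250
W → negative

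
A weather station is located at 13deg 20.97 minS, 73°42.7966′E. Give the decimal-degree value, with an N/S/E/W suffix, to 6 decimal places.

Lat: 13 + 20.97/60 = 13.3495000
Longitude: 73 + 42.7966/60 = 73.7132767

13.349500° S, 73.713277° E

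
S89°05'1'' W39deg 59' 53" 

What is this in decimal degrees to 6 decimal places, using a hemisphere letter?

Lat: 5′ + 1″ = 5.01667′; 89 + 5.01667/60 = 89.0836111
Lon: 39 + 59/60 + 53/3600 = 39.9980556

89.083611° S, 39.998056° W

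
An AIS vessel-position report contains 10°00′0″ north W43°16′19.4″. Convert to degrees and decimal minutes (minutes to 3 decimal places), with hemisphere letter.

10° 0.000′ N, 43° 16.323′ W

Lat: 0 + 0/60 = 0.00000′
Lon: seconds/60 = 0.32333; minutes = 16 + 0.32333 = 16.32333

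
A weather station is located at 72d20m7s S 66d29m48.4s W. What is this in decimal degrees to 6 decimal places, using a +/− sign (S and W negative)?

-72.335278, -66.496778

φ: 72° + 20/60 + 7/3600 = 72 + 0.333333 + 0.001944 = 72.3352778
hemisphere S, so the sign is −
Longitude: 66° + 29/60 + 48.4/3600 = 66 + 0.483333 + 0.013444 = 66.4967778
W → negative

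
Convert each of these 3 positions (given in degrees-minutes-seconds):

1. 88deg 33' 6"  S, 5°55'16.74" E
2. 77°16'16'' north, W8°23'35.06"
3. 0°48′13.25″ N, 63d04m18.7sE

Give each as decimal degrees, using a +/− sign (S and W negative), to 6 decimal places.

Point 1:
  Latitude: 88° + 33/60 + 6/3600 = 88 + 0.550000 + 0.001667 = 88.5516667
  hemisphere S, so the sign is −
  λ: 55′ + 16.74″ = 55.27900′; 5 + 55.27900/60 = 5.9213167
  E ⇒ keep positive
Point 2:
  Latitude: 16′ + 16″ = 16.26667′; 77 + 16.26667/60 = 77.2711111
  N ⇒ keep positive
  Lon: 23′ + 35.06″ = 23.58433′; 8 + 23.58433/60 = 8.3930722
  hemisphere W, so the sign is −
Point 3:
  Lat: 48′ + 13.25″ = 48.22083′; 0 + 48.22083/60 = 0.8036806
  N → positive
  Longitude: 4′ + 18.7″ = 4.31167′; 63 + 4.31167/60 = 63.0718611
  E → positive

1. -88.551667, 5.921317
2. 77.271111, -8.393072
3. 0.803681, 63.071861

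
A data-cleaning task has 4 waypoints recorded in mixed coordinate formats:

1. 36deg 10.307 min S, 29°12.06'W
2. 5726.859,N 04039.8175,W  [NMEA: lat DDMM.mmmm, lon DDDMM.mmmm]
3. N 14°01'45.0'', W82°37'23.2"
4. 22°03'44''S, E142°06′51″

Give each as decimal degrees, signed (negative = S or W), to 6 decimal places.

1. -36.171783, -29.201000
2. 57.447650, -40.663625
3. 14.029167, -82.623111
4. -22.062222, 142.114167

Point 1:
  Lat: 10.307′ = 0.171783°; total 36.1717833
  S ⇒ negate
  Lon: 29 + 12.06/60 = 29.2010000
  hemisphere W, so the sign is −
Point 2:
  φ: split at 2 digits → 57° and 26.859′; 57 + 26.859/60 = 57.4476500
  N → positive
  Longitude: split at 3 digits → 040° and 39.8175′; 40 + 39.8175/60 = 40.6636250
  hemisphere W, so the sign is −
Point 3:
  Latitude: 14° + 1/60 + 45/3600 = 14 + 0.016667 + 0.012500 = 14.0291667
  N → positive
  Longitude: 82 + 37/60 + 23.2/3600 = 82.6231111
  hemisphere W, so the sign is −
Point 4:
  φ: 3′ + 44″ = 3.73333′; 22 + 3.73333/60 = 22.0622222
  S → negative
  Lon: 142° + 6/60 + 51/3600 = 142 + 0.100000 + 0.014167 = 142.1141667
  E → positive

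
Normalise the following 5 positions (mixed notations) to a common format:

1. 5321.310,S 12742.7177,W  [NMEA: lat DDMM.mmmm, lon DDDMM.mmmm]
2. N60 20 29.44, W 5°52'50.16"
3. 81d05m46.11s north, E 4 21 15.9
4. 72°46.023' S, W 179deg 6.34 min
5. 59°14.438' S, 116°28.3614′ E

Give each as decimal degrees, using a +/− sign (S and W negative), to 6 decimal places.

Point 1:
  φ: split at 2 digits → 53° and 21.31′; 53 + 21.31/60 = 53.3551667
  S → negative
  Longitude: degrees = first 3 digits = 127, minutes = 42.7177; 127 + 42.7177/60 = 127.7119617
  hemisphere W, so the sign is −
Point 2:
  φ: 60 + 20/60 + 29.44/3600 = 60.3415111
  N → positive
  Longitude: 5 + 52/60 + 50.16/3600 = 5.8806000
  W → negative
Point 3:
  Lat: 81° + 5/60 + 46.11/3600 = 81 + 0.083333 + 0.012808 = 81.0961417
  N ⇒ keep positive
  Lon: 4 + 21/60 + 15.9/3600 = 4.3544167
  E ⇒ keep positive
Point 4:
  Latitude: 46.023′ = 0.767050°; total 72.7670500
  S → negative
  λ: 179 + 6.34/60 = 179.1056667
  hemisphere W, so the sign is −
Point 5:
  Latitude: 59 + 14.438/60 = 59.2406333
  hemisphere S, so the sign is −
  Lon: 116 + 28.3614/60 = 116.4726900
  E ⇒ keep positive

1. -53.355167, -127.711962
2. 60.341511, -5.880600
3. 81.096142, 4.354417
4. -72.767050, -179.105667
5. -59.240633, 116.472690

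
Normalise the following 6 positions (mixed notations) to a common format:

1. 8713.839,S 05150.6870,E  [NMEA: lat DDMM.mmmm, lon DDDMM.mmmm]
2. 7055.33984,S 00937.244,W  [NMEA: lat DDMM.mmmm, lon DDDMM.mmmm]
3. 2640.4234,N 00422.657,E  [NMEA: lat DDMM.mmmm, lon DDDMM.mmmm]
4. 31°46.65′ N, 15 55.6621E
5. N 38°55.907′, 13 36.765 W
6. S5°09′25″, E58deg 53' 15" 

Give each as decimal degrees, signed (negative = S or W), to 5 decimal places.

Point 1:
  φ: split at 2 digits → 87° and 13.839′; 87 + 13.839/60 = 87.230650
  S → negative
  λ: degrees = first 3 digits = 51, minutes = 50.687; 51 + 50.687/60 = 51.844783
  E ⇒ keep positive
Point 2:
  Latitude: degrees = first 2 digits = 70, minutes = 55.33984; 70 + 55.33984/60 = 70.922331
  S → negative
  Lon: split at 3 digits → 009° and 37.244′; 9 + 37.244/60 = 9.620733
  hemisphere W, so the sign is −
Point 3:
  Latitude: degrees = first 2 digits = 26, minutes = 40.4234; 26 + 40.4234/60 = 26.673723
  N ⇒ keep positive
  λ: split at 3 digits → 004° and 22.657′; 4 + 22.657/60 = 4.377617
  E ⇒ keep positive
Point 4:
  Latitude: 31 + 46.65/60 = 31.777500
  N ⇒ keep positive
  λ: 55.6621′ = 0.927702°; total 15.927702
  E → positive
Point 5:
  Latitude: 55.907′ = 0.931783°; total 38.931783
  N ⇒ keep positive
  λ: 36.765′ = 0.612750°; total 13.612750
  hemisphere W, so the sign is −
Point 6:
  Lat: 5 + 9/60 + 25/3600 = 5.156944
  S → negative
  λ: 58 + 53/60 + 15/3600 = 58.887500
  E ⇒ keep positive

1. -87.23065, 51.84478
2. -70.92233, -9.62073
3. 26.67372, 4.37762
4. 31.77750, 15.92770
5. 38.93178, -13.61275
6. -5.15694, 58.88750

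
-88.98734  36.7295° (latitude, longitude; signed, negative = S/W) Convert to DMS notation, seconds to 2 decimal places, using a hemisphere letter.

88°59′14.42″ S, 36°43′46.20″ E

Latitude is negative → S; |value| = 88.987340
Lat: whole degrees 88; 59.24040′ → 59′ and 14.4240″
Longitude: 0.729500° → 43.77000′; 0.77000 × 60 = 46.2000″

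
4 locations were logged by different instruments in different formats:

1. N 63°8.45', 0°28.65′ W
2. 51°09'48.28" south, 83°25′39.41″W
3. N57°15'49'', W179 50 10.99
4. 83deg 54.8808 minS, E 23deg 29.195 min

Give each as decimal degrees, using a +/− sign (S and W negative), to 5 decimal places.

1. 63.14083, -0.47750
2. -51.16341, -83.42761
3. 57.26361, -179.83639
4. -83.91468, 23.48658

Point 1:
  Lat: 8.45′ = 0.140833°; total 63.140833
  N → positive
  λ: 28.65′ = 0.477500°; total 0.477500
  W → negative
Point 2:
  φ: 51 + 9/60 + 48.28/3600 = 51.163411
  S ⇒ negate
  Longitude: 25′ + 39.41″ = 25.65683′; 83 + 25.65683/60 = 83.427614
  W → negative
Point 3:
  Lat: 57 + 15/60 + 49/3600 = 57.263611
  N ⇒ keep positive
  Longitude: 179 + 50/60 + 10.99/3600 = 179.836386
  hemisphere W, so the sign is −
Point 4:
  Lat: 54.8808′ = 0.914680°; total 83.914680
  hemisphere S, so the sign is −
  Longitude: 29.195′ = 0.486583°; total 23.486583
  E → positive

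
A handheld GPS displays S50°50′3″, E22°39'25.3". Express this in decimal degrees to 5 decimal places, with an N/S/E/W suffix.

50.83417° S, 22.65703° E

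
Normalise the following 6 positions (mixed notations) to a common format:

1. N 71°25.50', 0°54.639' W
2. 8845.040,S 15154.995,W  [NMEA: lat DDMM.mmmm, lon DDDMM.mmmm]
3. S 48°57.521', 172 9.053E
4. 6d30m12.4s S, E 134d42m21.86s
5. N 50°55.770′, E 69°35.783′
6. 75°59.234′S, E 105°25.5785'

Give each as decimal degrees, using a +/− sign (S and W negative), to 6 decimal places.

1. 71.425000, -0.910650
2. -88.750667, -151.916583
3. -48.958683, 172.150883
4. -6.503444, 134.706072
5. 50.929500, 69.596383
6. -75.987233, 105.426308

Point 1:
  φ: 71 + 25.5/60 = 71.4250000
  N ⇒ keep positive
  λ: 54.639′ = 0.910650°; total 0.9106500
  hemisphere W, so the sign is −
Point 2:
  Lat: degrees = first 2 digits = 88, minutes = 45.04; 88 + 45.04/60 = 88.7506667
  S ⇒ negate
  λ: degrees = first 3 digits = 151, minutes = 54.995; 151 + 54.995/60 = 151.9165833
  W ⇒ negate
Point 3:
  Lat: 48 + 57.521/60 = 48.9586833
  hemisphere S, so the sign is −
  Longitude: 9.053′ = 0.150883°; total 172.1508833
  E ⇒ keep positive
Point 4:
  Lat: 6° + 30/60 + 12.4/3600 = 6 + 0.500000 + 0.003444 = 6.5034444
  S ⇒ negate
  λ: 134 + 42/60 + 21.86/3600 = 134.7060722
  E ⇒ keep positive
Point 5:
  Latitude: 55.77′ = 0.929500°; total 50.9295000
  N → positive
  Longitude: 69 + 35.783/60 = 69.5963833
  E ⇒ keep positive
Point 6:
  Latitude: 75 + 59.234/60 = 75.9872333
  S → negative
  Longitude: 105 + 25.5785/60 = 105.4263083
  E → positive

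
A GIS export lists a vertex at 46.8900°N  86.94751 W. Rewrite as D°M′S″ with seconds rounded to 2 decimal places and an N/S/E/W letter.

46°53′24.00″ N, 86°56′51.04″ W

Latitude: 0.890000 × 60 = 53.40000′ → 53′, remainder × 60 = 24.0000″
Longitude: 0.947510° → 56.85060′; 0.85060 × 60 = 51.0360″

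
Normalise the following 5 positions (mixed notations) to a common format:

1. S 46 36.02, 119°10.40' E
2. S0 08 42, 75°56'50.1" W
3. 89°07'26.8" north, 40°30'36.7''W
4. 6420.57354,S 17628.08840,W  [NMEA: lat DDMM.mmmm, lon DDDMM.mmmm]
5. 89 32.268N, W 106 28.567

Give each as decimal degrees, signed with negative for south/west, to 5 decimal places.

1. -46.60033, 119.17333
2. -0.14500, -75.94725
3. 89.12411, -40.51019
4. -64.34289, -176.46814
5. 89.53780, -106.47612

Point 1:
  Latitude: 36.02′ = 0.600333°; total 46.600333
  S → negative
  Longitude: 10.4′ = 0.173333°; total 119.173333
  E ⇒ keep positive
Point 2:
  Lat: 0° + 8/60 + 42/3600 = 0 + 0.133333 + 0.011667 = 0.145000
  S → negative
  λ: 56′ + 50.1″ = 56.83500′; 75 + 56.83500/60 = 75.947250
  hemisphere W, so the sign is −
Point 3:
  φ: 7′ + 26.8″ = 7.44667′; 89 + 7.44667/60 = 89.124111
  N → positive
  λ: 30′ + 36.7″ = 30.61167′; 40 + 30.61167/60 = 40.510194
  W ⇒ negate
Point 4:
  φ: split at 2 digits → 64° and 20.57354′; 64 + 20.57354/60 = 64.342892
  S ⇒ negate
  Longitude: split at 3 digits → 176° and 28.0884′; 176 + 28.0884/60 = 176.468140
  hemisphere W, so the sign is −
Point 5:
  Latitude: 89 + 32.268/60 = 89.537800
  N → positive
  λ: 106 + 28.567/60 = 106.476117
  W ⇒ negate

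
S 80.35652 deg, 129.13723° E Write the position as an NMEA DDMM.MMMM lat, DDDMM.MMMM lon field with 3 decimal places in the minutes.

Lat: 80° + 0.356520 × 60 = 80° 21.39120′
Lon: 129° + 0.137230 × 60 = 129° 8.23380′

8021.391,S / 12908.234,E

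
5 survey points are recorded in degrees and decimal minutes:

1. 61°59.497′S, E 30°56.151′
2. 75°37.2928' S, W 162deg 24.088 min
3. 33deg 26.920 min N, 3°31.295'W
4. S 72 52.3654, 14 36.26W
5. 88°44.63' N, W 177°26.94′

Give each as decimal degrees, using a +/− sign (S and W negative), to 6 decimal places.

1. -61.991617, 30.935850
2. -75.621547, -162.401467
3. 33.448667, -3.521583
4. -72.872757, -14.604333
5. 88.743833, -177.449000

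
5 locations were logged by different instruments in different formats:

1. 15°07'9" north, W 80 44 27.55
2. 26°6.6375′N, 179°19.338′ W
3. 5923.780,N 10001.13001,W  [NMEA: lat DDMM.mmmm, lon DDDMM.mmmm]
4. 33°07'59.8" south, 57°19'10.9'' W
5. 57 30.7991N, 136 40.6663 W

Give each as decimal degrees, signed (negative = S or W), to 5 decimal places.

1. 15.11917, -80.74099
2. 26.11063, -179.32230
3. 59.39633, -100.01883
4. -33.13328, -57.31969
5. 57.51332, -136.67777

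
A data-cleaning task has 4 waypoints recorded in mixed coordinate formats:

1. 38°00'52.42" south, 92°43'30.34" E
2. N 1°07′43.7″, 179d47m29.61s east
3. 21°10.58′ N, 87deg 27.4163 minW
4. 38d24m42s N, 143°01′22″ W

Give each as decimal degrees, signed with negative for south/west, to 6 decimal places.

1. -38.014561, 92.725094
2. 1.128806, 179.791558
3. 21.176333, -87.456938
4. 38.411667, -143.022778

Point 1:
  φ: 38° + 0/60 + 52.42/3600 = 38 + 0.000000 + 0.014561 = 38.0145611
  hemisphere S, so the sign is −
  Longitude: 43′ + 30.34″ = 43.50567′; 92 + 43.50567/60 = 92.7250944
  E → positive
Point 2:
  Latitude: 7′ + 43.7″ = 7.72833′; 1 + 7.72833/60 = 1.1288056
  N ⇒ keep positive
  λ: 179 + 47/60 + 29.61/3600 = 179.7915583
  E ⇒ keep positive
Point 3:
  Lat: 10.58′ = 0.176333°; total 21.1763333
  N ⇒ keep positive
  Lon: 27.4163′ = 0.456938°; total 87.4569383
  W ⇒ negate
Point 4:
  Lat: 38 + 24/60 + 42/3600 = 38.4116667
  N → positive
  Longitude: 143° + 1/60 + 22/3600 = 143 + 0.016667 + 0.006111 = 143.0227778
  W → negative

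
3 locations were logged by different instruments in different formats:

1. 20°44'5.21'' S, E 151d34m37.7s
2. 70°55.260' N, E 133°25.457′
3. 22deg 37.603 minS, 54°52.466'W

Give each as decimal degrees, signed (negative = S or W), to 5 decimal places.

1. -20.73478, 151.57714
2. 70.92100, 133.42428
3. -22.62672, -54.87443

Point 1:
  Latitude: 20 + 44/60 + 5.21/3600 = 20.734781
  hemisphere S, so the sign is −
  Lon: 151° + 34/60 + 37.7/3600 = 151 + 0.566667 + 0.010472 = 151.577139
  E → positive
Point 2:
  Latitude: 55.26′ = 0.921000°; total 70.921000
  N → positive
  λ: 25.457′ = 0.424283°; total 133.424283
  E ⇒ keep positive
Point 3:
  Latitude: 37.603′ = 0.626717°; total 22.626717
  S ⇒ negate
  Lon: 54 + 52.466/60 = 54.874433
  W → negative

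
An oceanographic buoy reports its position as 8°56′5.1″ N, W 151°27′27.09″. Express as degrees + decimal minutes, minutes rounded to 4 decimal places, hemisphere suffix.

8° 56.0850′ N, 151° 27.4515′ W

Latitude: 56 + 5.1/60 = 56.085000′
λ: seconds/60 = 0.45150; minutes = 27 + 0.45150 = 27.451500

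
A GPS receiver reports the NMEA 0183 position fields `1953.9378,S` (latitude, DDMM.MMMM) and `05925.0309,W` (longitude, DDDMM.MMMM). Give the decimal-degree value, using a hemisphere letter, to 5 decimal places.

19.89896° S, 59.41718° W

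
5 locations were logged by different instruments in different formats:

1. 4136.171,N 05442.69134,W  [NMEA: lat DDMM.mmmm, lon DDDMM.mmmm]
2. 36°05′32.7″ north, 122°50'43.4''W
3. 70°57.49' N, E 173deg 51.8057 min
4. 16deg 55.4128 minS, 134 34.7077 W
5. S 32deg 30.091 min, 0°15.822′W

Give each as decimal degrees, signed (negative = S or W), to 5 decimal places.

1. 41.60285, -54.71152
2. 36.09242, -122.84539
3. 70.95817, 173.86343
4. -16.92355, -134.57846
5. -32.50152, -0.26370

Point 1:
  Latitude: degrees = first 2 digits = 41, minutes = 36.171; 41 + 36.171/60 = 41.602850
  N ⇒ keep positive
  Lon: split at 3 digits → 054° and 42.69134′; 54 + 42.69134/60 = 54.711522
  hemisphere W, so the sign is −
Point 2:
  φ: 36° + 5/60 + 32.7/3600 = 36 + 0.083333 + 0.009083 = 36.092417
  N → positive
  λ: 122 + 50/60 + 43.4/3600 = 122.845389
  W → negative
Point 3:
  Latitude: 57.49′ = 0.958167°; total 70.958167
  N → positive
  Lon: 173 + 51.8057/60 = 173.863428
  E → positive
Point 4:
  φ: 55.4128′ = 0.923547°; total 16.923547
  S ⇒ negate
  Lon: 134 + 34.7077/60 = 134.578462
  hemisphere W, so the sign is −
Point 5:
  Lat: 32 + 30.091/60 = 32.501517
  hemisphere S, so the sign is −
  λ: 15.822′ = 0.263700°; total 0.263700
  W ⇒ negate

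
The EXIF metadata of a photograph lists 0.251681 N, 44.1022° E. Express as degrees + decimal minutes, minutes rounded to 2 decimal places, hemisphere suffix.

0° 15.10′ N, 44° 6.13′ E

Lat: minutes = (0.251681 − 0) × 60 = 15.1009
Lon: minutes = (44.102200 − 44) × 60 = 6.1320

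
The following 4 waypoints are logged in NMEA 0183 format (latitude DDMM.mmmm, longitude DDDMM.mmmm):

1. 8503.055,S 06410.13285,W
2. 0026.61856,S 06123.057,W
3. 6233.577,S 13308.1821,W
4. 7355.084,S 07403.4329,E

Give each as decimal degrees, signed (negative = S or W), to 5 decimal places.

1. -85.05092, -64.16888
2. -0.44364, -61.38428
3. -62.55962, -133.13637
4. -73.91807, 74.05722

Point 1:
  Lat: split at 2 digits → 85° and 3.055′; 85 + 3.055/60 = 85.050917
  S ⇒ negate
  λ: degrees = first 3 digits = 64, minutes = 10.13285; 64 + 10.13285/60 = 64.168881
  W ⇒ negate
Point 2:
  Latitude: split at 2 digits → 00° and 26.61856′; 0 + 26.61856/60 = 0.443643
  S → negative
  Longitude: degrees = first 3 digits = 61, minutes = 23.057; 61 + 23.057/60 = 61.384283
  W → negative
Point 3:
  Latitude: degrees = first 2 digits = 62, minutes = 33.577; 62 + 33.577/60 = 62.559617
  S ⇒ negate
  Lon: degrees = first 3 digits = 133, minutes = 8.1821; 133 + 8.1821/60 = 133.136368
  W ⇒ negate
Point 4:
  Lat: degrees = first 2 digits = 73, minutes = 55.084; 73 + 55.084/60 = 73.918067
  S → negative
  Longitude: split at 3 digits → 074° and 3.4329′; 74 + 3.4329/60 = 74.057215
  E → positive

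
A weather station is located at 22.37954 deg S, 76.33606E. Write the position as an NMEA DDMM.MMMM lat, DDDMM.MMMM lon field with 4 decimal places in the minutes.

φ: minutes = (22.379540 − 22) × 60 = 22.772400
Lon: fractional part 0.336060 → 20.163600 minutes

2222.7724,S / 07620.1636,E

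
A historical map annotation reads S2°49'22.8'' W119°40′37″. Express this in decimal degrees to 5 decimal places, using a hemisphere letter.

Lat: 49′ + 22.8″ = 49.38000′; 2 + 49.38000/60 = 2.823000
λ: 40′ + 37″ = 40.61667′; 119 + 40.61667/60 = 119.676944

2.82300° S, 119.67694° W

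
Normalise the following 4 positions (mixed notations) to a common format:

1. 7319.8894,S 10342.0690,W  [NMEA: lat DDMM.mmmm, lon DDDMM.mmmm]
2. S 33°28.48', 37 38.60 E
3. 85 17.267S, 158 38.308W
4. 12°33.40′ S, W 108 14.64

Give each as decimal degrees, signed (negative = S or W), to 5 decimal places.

Point 1:
  Lat: split at 2 digits → 73° and 19.8894′; 73 + 19.8894/60 = 73.331490
  S → negative
  Lon: degrees = first 3 digits = 103, minutes = 42.069; 103 + 42.069/60 = 103.701150
  W → negative
Point 2:
  Lat: 28.48′ = 0.474667°; total 33.474667
  S → negative
  Lon: 37 + 38.6/60 = 37.643333
  E ⇒ keep positive
Point 3:
  Lat: 17.267′ = 0.287783°; total 85.287783
  hemisphere S, so the sign is −
  λ: 158 + 38.308/60 = 158.638467
  W → negative
Point 4:
  φ: 33.4′ = 0.556667°; total 12.556667
  S → negative
  Longitude: 14.64′ = 0.244000°; total 108.244000
  hemisphere W, so the sign is −

1. -73.33149, -103.70115
2. -33.47467, 37.64333
3. -85.28778, -158.63847
4. -12.55667, -108.24400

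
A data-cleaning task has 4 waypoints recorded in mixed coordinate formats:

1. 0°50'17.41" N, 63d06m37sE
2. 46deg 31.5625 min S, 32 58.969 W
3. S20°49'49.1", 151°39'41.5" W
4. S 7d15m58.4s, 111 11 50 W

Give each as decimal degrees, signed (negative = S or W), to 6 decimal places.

1. 0.838169, 63.110278
2. -46.526042, -32.982817
3. -20.830306, -151.661528
4. -7.266222, -111.197222

Point 1:
  φ: 0° + 50/60 + 17.41/3600 = 0 + 0.833333 + 0.004836 = 0.8381694
  N ⇒ keep positive
  Longitude: 63 + 6/60 + 37/3600 = 63.1102778
  E ⇒ keep positive
Point 2:
  Latitude: 31.5625′ = 0.526042°; total 46.5260417
  hemisphere S, so the sign is −
  λ: 32 + 58.969/60 = 32.9828167
  W ⇒ negate
Point 3:
  Latitude: 20° + 49/60 + 49.1/3600 = 20 + 0.816667 + 0.013639 = 20.8303056
  S ⇒ negate
  Longitude: 151 + 39/60 + 41.5/3600 = 151.6615278
  W → negative
Point 4:
  Lat: 7° + 15/60 + 58.4/3600 = 7 + 0.250000 + 0.016222 = 7.2662222
  hemisphere S, so the sign is −
  Lon: 111° + 11/60 + 50/3600 = 111 + 0.183333 + 0.013889 = 111.1972222
  W ⇒ negate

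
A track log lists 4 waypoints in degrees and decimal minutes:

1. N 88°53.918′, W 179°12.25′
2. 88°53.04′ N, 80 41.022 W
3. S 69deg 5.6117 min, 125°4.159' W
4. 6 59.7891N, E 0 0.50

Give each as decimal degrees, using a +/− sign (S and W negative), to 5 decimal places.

Point 1:
  φ: 53.918′ = 0.898633°; total 88.898633
  N ⇒ keep positive
  Lon: 12.25′ = 0.204167°; total 179.204167
  hemisphere W, so the sign is −
Point 2:
  φ: 88 + 53.04/60 = 88.884000
  N → positive
  λ: 80 + 41.022/60 = 80.683700
  hemisphere W, so the sign is −
Point 3:
  Latitude: 5.6117′ = 0.093528°; total 69.093528
  S → negative
  λ: 4.159′ = 0.069317°; total 125.069317
  W ⇒ negate
Point 4:
  Lat: 59.7891′ = 0.996485°; total 6.996485
  N ⇒ keep positive
  Longitude: 0 + 0.5/60 = 0.008333
  E → positive

1. 88.89863, -179.20417
2. 88.88400, -80.68370
3. -69.09353, -125.06932
4. 6.99649, 0.00833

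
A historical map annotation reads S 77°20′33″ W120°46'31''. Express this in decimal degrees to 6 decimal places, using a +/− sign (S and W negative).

Lat: 77 + 20/60 + 33/3600 = 77.3425000
S ⇒ negate
λ: 46′ + 31″ = 46.51667′; 120 + 46.51667/60 = 120.7752778
W → negative

-77.342500, -120.775278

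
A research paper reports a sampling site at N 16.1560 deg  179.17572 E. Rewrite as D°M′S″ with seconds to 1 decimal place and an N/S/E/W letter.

16°09′21.6″ N, 179°10′32.6″ E

Latitude: 0.156000° → 9.36000′; 0.36000 × 60 = 21.600″
Longitude: 0.175720° → 10.54320′; 0.54320 × 60 = 32.592″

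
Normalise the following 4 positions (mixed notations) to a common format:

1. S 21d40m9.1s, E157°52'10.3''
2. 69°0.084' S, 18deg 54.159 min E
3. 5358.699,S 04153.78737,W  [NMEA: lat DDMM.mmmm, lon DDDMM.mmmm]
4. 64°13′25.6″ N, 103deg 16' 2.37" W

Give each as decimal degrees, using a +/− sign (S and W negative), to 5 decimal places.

1. -21.66919, 157.86953
2. -69.00140, 18.90265
3. -53.97832, -41.89646
4. 64.22378, -103.26733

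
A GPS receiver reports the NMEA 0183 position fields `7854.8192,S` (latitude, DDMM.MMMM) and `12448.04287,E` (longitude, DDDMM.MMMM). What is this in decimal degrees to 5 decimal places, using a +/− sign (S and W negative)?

Lat: degrees = first 2 digits = 78, minutes = 54.8192; 78 + 54.8192/60 = 78.913653
S → negative
Lon: split at 3 digits → 124° and 48.04287′; 124 + 48.04287/60 = 124.800715
E → positive

-78.91365, 124.80071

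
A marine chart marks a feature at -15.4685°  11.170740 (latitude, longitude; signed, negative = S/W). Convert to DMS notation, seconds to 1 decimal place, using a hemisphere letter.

Latitude is negative → S; |value| = 15.468500
φ: whole degrees 15; 28.11000′ → 28′ and 6.600″
Lon: 0.170740 × 60 = 10.24440′ → 10′, remainder × 60 = 14.664″

15°28′6.6″ S, 11°10′14.7″ E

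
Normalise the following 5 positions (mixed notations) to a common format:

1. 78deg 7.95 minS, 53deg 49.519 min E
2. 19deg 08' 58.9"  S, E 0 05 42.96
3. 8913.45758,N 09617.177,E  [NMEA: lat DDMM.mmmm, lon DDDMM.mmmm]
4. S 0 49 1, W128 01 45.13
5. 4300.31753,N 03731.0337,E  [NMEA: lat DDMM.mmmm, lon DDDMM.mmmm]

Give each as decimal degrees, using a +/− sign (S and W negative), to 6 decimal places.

1. -78.132500, 53.825317
2. -19.149694, 0.095267
3. 89.224293, 96.286283
4. -0.816944, -128.029203
5. 43.005292, 37.517228

Point 1:
  φ: 7.95′ = 0.132500°; total 78.1325000
  hemisphere S, so the sign is −
  Longitude: 53 + 49.519/60 = 53.8253167
  E ⇒ keep positive
Point 2:
  Latitude: 19 + 8/60 + 58.9/3600 = 19.1496944
  S → negative
  λ: 5′ + 42.96″ = 5.71600′; 0 + 5.71600/60 = 0.0952667
  E ⇒ keep positive
Point 3:
  Lat: degrees = first 2 digits = 89, minutes = 13.45758; 89 + 13.45758/60 = 89.2242930
  N ⇒ keep positive
  λ: degrees = first 3 digits = 96, minutes = 17.177; 96 + 17.177/60 = 96.2862833
  E → positive
Point 4:
  φ: 49′ + 1″ = 49.01667′; 0 + 49.01667/60 = 0.8169444
  S ⇒ negate
  Lon: 128 + 1/60 + 45.13/3600 = 128.0292028
  hemisphere W, so the sign is −
Point 5:
  Lat: split at 2 digits → 43° and 0.31753′; 43 + 0.31753/60 = 43.0052922
  N → positive
  Longitude: split at 3 digits → 037° and 31.0337′; 37 + 31.0337/60 = 37.5172283
  E → positive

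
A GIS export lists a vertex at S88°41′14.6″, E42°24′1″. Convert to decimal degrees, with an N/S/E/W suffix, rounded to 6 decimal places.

88.687389° S, 42.400278° E

Lat: 88 + 41/60 + 14.6/3600 = 88.6873889
λ: 42 + 24/60 + 1/3600 = 42.4002778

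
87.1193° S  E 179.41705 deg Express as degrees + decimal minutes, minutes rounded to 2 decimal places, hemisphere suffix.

87° 7.16′ S, 179° 25.02′ E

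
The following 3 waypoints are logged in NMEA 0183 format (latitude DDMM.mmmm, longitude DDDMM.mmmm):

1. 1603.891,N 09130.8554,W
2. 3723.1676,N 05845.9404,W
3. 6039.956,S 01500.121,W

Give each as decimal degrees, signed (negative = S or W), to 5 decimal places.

1. 16.06485, -91.51426
2. 37.38613, -58.76567
3. -60.66593, -15.00202

Point 1:
  φ: degrees = first 2 digits = 16, minutes = 3.891; 16 + 3.891/60 = 16.064850
  N → positive
  Lon: degrees = first 3 digits = 91, minutes = 30.8554; 91 + 30.8554/60 = 91.514257
  hemisphere W, so the sign is −
Point 2:
  Lat: split at 2 digits → 37° and 23.1676′; 37 + 23.1676/60 = 37.386127
  N ⇒ keep positive
  Longitude: degrees = first 3 digits = 58, minutes = 45.9404; 58 + 45.9404/60 = 58.765673
  W ⇒ negate
Point 3:
  Latitude: degrees = first 2 digits = 60, minutes = 39.956; 60 + 39.956/60 = 60.665933
  S → negative
  λ: split at 3 digits → 015° and 0.121′; 15 + 0.121/60 = 15.002017
  W → negative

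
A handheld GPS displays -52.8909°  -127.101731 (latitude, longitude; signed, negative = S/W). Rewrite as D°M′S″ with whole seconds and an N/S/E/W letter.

52°53′27″ S, 127°06′6″ W

Latitude is negative → S; |value| = 52.890900
φ: whole degrees 52; 53.45400′ → 53′ and 27.24″
Longitude is negative → W; |value| = 127.101731
λ: 0.101731° → 6.10386′; 0.10386 × 60 = 6.23″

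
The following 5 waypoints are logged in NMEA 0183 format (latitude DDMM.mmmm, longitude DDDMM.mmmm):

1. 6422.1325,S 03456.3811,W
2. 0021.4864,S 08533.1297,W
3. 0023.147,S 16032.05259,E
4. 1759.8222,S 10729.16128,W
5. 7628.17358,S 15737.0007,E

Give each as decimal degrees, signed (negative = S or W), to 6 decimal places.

1. -64.368875, -34.939685
2. -0.358107, -85.552162
3. -0.385783, 160.534210
4. -17.997037, -107.486021
5. -76.469560, 157.616678

Point 1:
  Latitude: degrees = first 2 digits = 64, minutes = 22.1325; 64 + 22.1325/60 = 64.3688750
  S ⇒ negate
  λ: split at 3 digits → 034° and 56.3811′; 34 + 56.3811/60 = 34.9396850
  hemisphere W, so the sign is −
Point 2:
  Lat: split at 2 digits → 00° and 21.4864′; 0 + 21.4864/60 = 0.3581067
  S ⇒ negate
  Longitude: degrees = first 3 digits = 85, minutes = 33.1297; 85 + 33.1297/60 = 85.5521617
  hemisphere W, so the sign is −
Point 3:
  φ: degrees = first 2 digits = 0, minutes = 23.147; 0 + 23.147/60 = 0.3857833
  S → negative
  Lon: split at 3 digits → 160° and 32.05259′; 160 + 32.05259/60 = 160.5342098
  E ⇒ keep positive
Point 4:
  Lat: degrees = first 2 digits = 17, minutes = 59.8222; 17 + 59.8222/60 = 17.9970367
  S ⇒ negate
  Lon: degrees = first 3 digits = 107, minutes = 29.16128; 107 + 29.16128/60 = 107.4860213
  W → negative
Point 5:
  Latitude: split at 2 digits → 76° and 28.17358′; 76 + 28.17358/60 = 76.4695597
  hemisphere S, so the sign is −
  Lon: degrees = first 3 digits = 157, minutes = 37.0007; 157 + 37.0007/60 = 157.6166783
  E → positive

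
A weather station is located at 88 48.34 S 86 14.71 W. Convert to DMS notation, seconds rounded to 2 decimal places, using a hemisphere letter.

Lat: fractional minutes 0.34000 × 60 = 20.4000″
Longitude: 14.71000′ → 14′ and 0.71000 × 60 = 42.6000″

88°48′20.40″ S, 86°14′42.60″ W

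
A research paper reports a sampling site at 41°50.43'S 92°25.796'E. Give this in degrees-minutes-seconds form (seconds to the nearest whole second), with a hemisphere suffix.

41°50′26″ S, 92°25′48″ E

φ: 50.43000′ → 50′ and 0.43000 × 60 = 25.80″
λ: 25.79600′ → 25′ and 0.79600 × 60 = 47.76″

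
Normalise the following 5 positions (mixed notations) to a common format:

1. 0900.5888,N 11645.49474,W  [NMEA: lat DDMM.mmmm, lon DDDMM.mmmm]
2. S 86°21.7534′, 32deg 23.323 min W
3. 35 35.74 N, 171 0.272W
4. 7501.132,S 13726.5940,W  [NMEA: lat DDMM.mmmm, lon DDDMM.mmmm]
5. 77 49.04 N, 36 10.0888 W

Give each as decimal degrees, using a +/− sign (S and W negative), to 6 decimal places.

1. 9.009813, -116.758246
2. -86.362557, -32.388717
3. 35.595667, -171.004533
4. -75.018867, -137.443233
5. 77.817333, -36.168147

Point 1:
  φ: degrees = first 2 digits = 9, minutes = 0.5888; 9 + 0.5888/60 = 9.0098133
  N → positive
  Longitude: split at 3 digits → 116° and 45.49474′; 116 + 45.49474/60 = 116.7582457
  W ⇒ negate
Point 2:
  Lat: 86 + 21.7534/60 = 86.3625567
  hemisphere S, so the sign is −
  Lon: 32 + 23.323/60 = 32.3887167
  W ⇒ negate
Point 3:
  Latitude: 35.74′ = 0.595667°; total 35.5956667
  N → positive
  λ: 171 + 0.272/60 = 171.0045333
  W → negative
Point 4:
  Latitude: split at 2 digits → 75° and 1.132′; 75 + 1.132/60 = 75.0188667
  S ⇒ negate
  λ: split at 3 digits → 137° and 26.594′; 137 + 26.594/60 = 137.4432333
  W ⇒ negate
Point 5:
  Lat: 77 + 49.04/60 = 77.8173333
  N → positive
  λ: 10.0888′ = 0.168147°; total 36.1681467
  hemisphere W, so the sign is −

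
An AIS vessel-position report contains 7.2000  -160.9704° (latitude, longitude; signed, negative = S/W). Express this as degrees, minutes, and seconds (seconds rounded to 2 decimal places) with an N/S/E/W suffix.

7°12′0.00″ N, 160°58′13.44″ W

Latitude: 0.200000° → 12.00000′; 0.00000 × 60 = 0.0000″
Longitude is negative → W; |value| = 160.970400
λ: 0.970400° → 58.22400′; 0.22400 × 60 = 13.4400″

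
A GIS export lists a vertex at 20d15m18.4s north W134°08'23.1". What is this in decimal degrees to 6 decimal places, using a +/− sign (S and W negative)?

20.255111, -134.139750

Lat: 20 + 15/60 + 18.4/3600 = 20.2551111
N → positive
λ: 134 + 8/60 + 23.1/3600 = 134.1397500
W → negative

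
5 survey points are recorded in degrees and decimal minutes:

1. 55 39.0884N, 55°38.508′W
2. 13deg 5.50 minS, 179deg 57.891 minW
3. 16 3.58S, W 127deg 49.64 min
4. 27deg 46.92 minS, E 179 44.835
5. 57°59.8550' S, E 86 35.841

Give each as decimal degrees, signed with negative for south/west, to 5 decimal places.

Point 1:
  Lat: 55 + 39.0884/60 = 55.651473
  N → positive
  Lon: 38.508′ = 0.641800°; total 55.641800
  W ⇒ negate
Point 2:
  Lat: 5.5′ = 0.091667°; total 13.091667
  S → negative
  λ: 179 + 57.891/60 = 179.964850
  hemisphere W, so the sign is −
Point 3:
  Lat: 3.58′ = 0.059667°; total 16.059667
  S → negative
  Longitude: 127 + 49.64/60 = 127.827333
  W ⇒ negate
Point 4:
  Lat: 46.92′ = 0.782000°; total 27.782000
  hemisphere S, so the sign is −
  Longitude: 44.835′ = 0.747250°; total 179.747250
  E → positive
Point 5:
  φ: 59.855′ = 0.997583°; total 57.997583
  hemisphere S, so the sign is −
  Longitude: 35.841′ = 0.597350°; total 86.597350
  E → positive

1. 55.65147, -55.64180
2. -13.09167, -179.96485
3. -16.05967, -127.82733
4. -27.78200, 179.74725
5. -57.99758, 86.59735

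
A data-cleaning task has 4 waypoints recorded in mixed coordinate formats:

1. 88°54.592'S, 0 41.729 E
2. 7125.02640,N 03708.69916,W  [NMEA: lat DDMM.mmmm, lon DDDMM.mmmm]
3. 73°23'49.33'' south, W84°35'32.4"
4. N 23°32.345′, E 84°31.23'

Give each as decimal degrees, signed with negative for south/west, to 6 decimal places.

Point 1:
  Latitude: 54.592′ = 0.909867°; total 88.9098667
  S ⇒ negate
  Longitude: 0 + 41.729/60 = 0.6954833
  E → positive
Point 2:
  Latitude: degrees = first 2 digits = 71, minutes = 25.0264; 71 + 25.0264/60 = 71.4171067
  N ⇒ keep positive
  λ: degrees = first 3 digits = 37, minutes = 8.69916; 37 + 8.69916/60 = 37.1449860
  W → negative
Point 3:
  φ: 73 + 23/60 + 49.33/3600 = 73.3970361
  S ⇒ negate
  λ: 35′ + 32.4″ = 35.54000′; 84 + 35.54000/60 = 84.5923333
  hemisphere W, so the sign is −
Point 4:
  φ: 23 + 32.345/60 = 23.5390833
  N → positive
  Lon: 31.23′ = 0.520500°; total 84.5205000
  E ⇒ keep positive

1. -88.909867, 0.695483
2. 71.417107, -37.144986
3. -73.397036, -84.592333
4. 23.539083, 84.520500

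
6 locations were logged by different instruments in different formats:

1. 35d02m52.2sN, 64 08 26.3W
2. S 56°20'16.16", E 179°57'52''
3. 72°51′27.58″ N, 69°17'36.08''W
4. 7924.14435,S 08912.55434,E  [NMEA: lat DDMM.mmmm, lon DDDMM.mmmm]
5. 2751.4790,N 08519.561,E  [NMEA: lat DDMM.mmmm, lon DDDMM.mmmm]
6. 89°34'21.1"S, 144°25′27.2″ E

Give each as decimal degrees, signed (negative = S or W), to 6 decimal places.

Point 1:
  Latitude: 2′ + 52.2″ = 2.87000′; 35 + 2.87000/60 = 35.0478333
  N → positive
  Lon: 64° + 8/60 + 26.3/3600 = 64 + 0.133333 + 0.007306 = 64.1406389
  W ⇒ negate
Point 2:
  Latitude: 20′ + 16.16″ = 20.26933′; 56 + 20.26933/60 = 56.3378222
  S ⇒ negate
  λ: 57′ + 52″ = 57.86667′; 179 + 57.86667/60 = 179.9644444
  E → positive
Point 3:
  Latitude: 72 + 51/60 + 27.58/3600 = 72.8576611
  N ⇒ keep positive
  λ: 69° + 17/60 + 36.08/3600 = 69 + 0.283333 + 0.010022 = 69.2933556
  W ⇒ negate
Point 4:
  Latitude: split at 2 digits → 79° and 24.14435′; 79 + 24.14435/60 = 79.4024058
  hemisphere S, so the sign is −
  Lon: degrees = first 3 digits = 89, minutes = 12.55434; 89 + 12.55434/60 = 89.2092390
  E → positive
Point 5:
  Latitude: split at 2 digits → 27° and 51.479′; 27 + 51.479/60 = 27.8579833
  N ⇒ keep positive
  Lon: split at 3 digits → 085° and 19.561′; 85 + 19.561/60 = 85.3260167
  E ⇒ keep positive
Point 6:
  Lat: 34′ + 21.1″ = 34.35167′; 89 + 34.35167/60 = 89.5725278
  hemisphere S, so the sign is −
  λ: 144 + 25/60 + 27.2/3600 = 144.4242222
  E → positive

1. 35.047833, -64.140639
2. -56.337822, 179.964444
3. 72.857661, -69.293356
4. -79.402406, 89.209239
5. 27.857983, 85.326017
6. -89.572528, 144.424222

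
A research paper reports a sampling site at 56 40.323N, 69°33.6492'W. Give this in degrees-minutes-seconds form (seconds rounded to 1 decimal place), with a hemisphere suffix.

56°40′19.4″ N, 69°33′39.0″ W

Lat: fractional minutes 0.32300 × 60 = 19.380″
Longitude: 33.64920′ → 33′ and 0.64920 × 60 = 38.952″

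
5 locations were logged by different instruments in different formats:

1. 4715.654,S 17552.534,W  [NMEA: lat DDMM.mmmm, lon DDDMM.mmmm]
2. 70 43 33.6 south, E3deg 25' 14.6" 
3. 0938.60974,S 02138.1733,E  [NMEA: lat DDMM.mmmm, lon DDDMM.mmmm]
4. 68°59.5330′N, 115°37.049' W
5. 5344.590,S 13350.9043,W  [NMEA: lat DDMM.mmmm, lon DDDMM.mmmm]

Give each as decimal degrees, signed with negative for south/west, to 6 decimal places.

1. -47.260900, -175.875567
2. -70.726000, 3.420722
3. -9.643496, 21.636222
4. 68.992217, -115.617483
5. -53.743167, -133.848405

Point 1:
  φ: split at 2 digits → 47° and 15.654′; 47 + 15.654/60 = 47.2609000
  hemisphere S, so the sign is −
  λ: degrees = first 3 digits = 175, minutes = 52.534; 175 + 52.534/60 = 175.8755667
  W → negative
Point 2:
  Latitude: 70° + 43/60 + 33.6/3600 = 70 + 0.716667 + 0.009333 = 70.7260000
  S → negative
  Lon: 25′ + 14.6″ = 25.24333′; 3 + 25.24333/60 = 3.4207222
  E → positive
Point 3:
  Lat: degrees = first 2 digits = 9, minutes = 38.60974; 9 + 38.60974/60 = 9.6434957
  S → negative
  Longitude: split at 3 digits → 021° and 38.1733′; 21 + 38.1733/60 = 21.6362217
  E ⇒ keep positive
Point 4:
  φ: 59.533′ = 0.992217°; total 68.9922167
  N → positive
  Longitude: 115 + 37.049/60 = 115.6174833
  W ⇒ negate
Point 5:
  Lat: degrees = first 2 digits = 53, minutes = 44.59; 53 + 44.59/60 = 53.7431667
  hemisphere S, so the sign is −
  Longitude: split at 3 digits → 133° and 50.9043′; 133 + 50.9043/60 = 133.8484050
  hemisphere W, so the sign is −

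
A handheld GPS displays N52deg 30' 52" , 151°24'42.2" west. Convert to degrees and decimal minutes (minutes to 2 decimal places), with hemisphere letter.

Latitude: 30 + 52/60 = 30.8667′
λ: 24 + 42.2/60 = 24.7033′

52° 30.87′ N, 151° 24.70′ W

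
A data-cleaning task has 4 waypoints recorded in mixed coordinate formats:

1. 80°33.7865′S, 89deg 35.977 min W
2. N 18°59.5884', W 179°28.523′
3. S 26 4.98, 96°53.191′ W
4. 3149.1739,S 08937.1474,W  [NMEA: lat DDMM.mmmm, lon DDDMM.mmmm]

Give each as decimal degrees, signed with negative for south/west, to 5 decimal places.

Point 1:
  φ: 33.7865′ = 0.563108°; total 80.563108
  S ⇒ negate
  Longitude: 35.977′ = 0.599617°; total 89.599617
  W ⇒ negate
Point 2:
  Lat: 18 + 59.5884/60 = 18.993140
  N → positive
  Longitude: 179 + 28.523/60 = 179.475383
  W → negative
Point 3:
  Latitude: 26 + 4.98/60 = 26.083000
  hemisphere S, so the sign is −
  Longitude: 53.191′ = 0.886517°; total 96.886517
  hemisphere W, so the sign is −
Point 4:
  φ: degrees = first 2 digits = 31, minutes = 49.1739; 31 + 49.1739/60 = 31.819565
  S ⇒ negate
  Lon: degrees = first 3 digits = 89, minutes = 37.1474; 89 + 37.1474/60 = 89.619123
  W → negative

1. -80.56311, -89.59962
2. 18.99314, -179.47538
3. -26.08300, -96.88652
4. -31.81957, -89.61912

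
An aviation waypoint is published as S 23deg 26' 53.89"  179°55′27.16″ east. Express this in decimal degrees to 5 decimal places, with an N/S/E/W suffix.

23.44830° S, 179.92421° E

Latitude: 26′ + 53.89″ = 26.89817′; 23 + 26.89817/60 = 23.448303
Longitude: 55′ + 27.16″ = 55.45267′; 179 + 55.45267/60 = 179.924211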